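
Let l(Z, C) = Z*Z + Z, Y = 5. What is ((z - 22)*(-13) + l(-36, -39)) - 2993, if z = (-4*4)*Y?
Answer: -407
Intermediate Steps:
z = -80 (z = -4*4*5 = -16*5 = -80)
l(Z, C) = Z + Z² (l(Z, C) = Z² + Z = Z + Z²)
((z - 22)*(-13) + l(-36, -39)) - 2993 = ((-80 - 22)*(-13) - 36*(1 - 36)) - 2993 = (-102*(-13) - 36*(-35)) - 2993 = (1326 + 1260) - 2993 = 2586 - 2993 = -407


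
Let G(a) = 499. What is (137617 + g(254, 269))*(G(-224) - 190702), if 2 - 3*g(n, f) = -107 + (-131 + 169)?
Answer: -26179667722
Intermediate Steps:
g(n, f) = 71/3 (g(n, f) = 2/3 - (-107 + (-131 + 169))/3 = 2/3 - (-107 + 38)/3 = 2/3 - 1/3*(-69) = 2/3 + 23 = 71/3)
(137617 + g(254, 269))*(G(-224) - 190702) = (137617 + 71/3)*(499 - 190702) = (412922/3)*(-190203) = -26179667722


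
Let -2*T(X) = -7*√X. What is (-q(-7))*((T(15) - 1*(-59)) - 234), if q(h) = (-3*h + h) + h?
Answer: 1225 - 49*√15/2 ≈ 1130.1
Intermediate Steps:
T(X) = 7*√X/2 (T(X) = -(-7)*√X/2 = 7*√X/2)
q(h) = -h (q(h) = -2*h + h = -h)
(-q(-7))*((T(15) - 1*(-59)) - 234) = (-(-1)*(-7))*((7*√15/2 - 1*(-59)) - 234) = (-1*7)*((7*√15/2 + 59) - 234) = -7*((59 + 7*√15/2) - 234) = -7*(-175 + 7*√15/2) = 1225 - 49*√15/2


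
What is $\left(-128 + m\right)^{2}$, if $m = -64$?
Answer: $36864$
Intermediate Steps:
$\left(-128 + m\right)^{2} = \left(-128 - 64\right)^{2} = \left(-192\right)^{2} = 36864$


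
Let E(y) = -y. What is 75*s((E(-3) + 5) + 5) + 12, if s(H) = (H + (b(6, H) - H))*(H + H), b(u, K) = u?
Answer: 11712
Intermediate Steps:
s(H) = 12*H (s(H) = (H + (6 - H))*(H + H) = 6*(2*H) = 12*H)
75*s((E(-3) + 5) + 5) + 12 = 75*(12*((-1*(-3) + 5) + 5)) + 12 = 75*(12*((3 + 5) + 5)) + 12 = 75*(12*(8 + 5)) + 12 = 75*(12*13) + 12 = 75*156 + 12 = 11700 + 12 = 11712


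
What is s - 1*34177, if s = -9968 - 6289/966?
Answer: -42650359/966 ≈ -44152.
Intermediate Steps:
s = -9635377/966 (s = -9968 - 6289/966 = -9635377/966 ≈ -9974.5)
s - 1*34177 = -9635377/966 - 1*34177 = -9635377/966 - 34177 = -42650359/966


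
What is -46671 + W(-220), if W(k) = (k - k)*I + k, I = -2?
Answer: -46891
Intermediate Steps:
W(k) = k (W(k) = (k - k)*(-2) + k = 0*(-2) + k = 0 + k = k)
-46671 + W(-220) = -46671 - 220 = -46891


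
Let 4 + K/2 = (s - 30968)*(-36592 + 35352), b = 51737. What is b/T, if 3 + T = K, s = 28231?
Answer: 51737/6787749 ≈ 0.0076221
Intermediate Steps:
K = 6787752 (K = -8 + 2*((28231 - 30968)*(-36592 + 35352)) = -8 + 2*(-2737*(-1240)) = -8 + 2*3393880 = -8 + 6787760 = 6787752)
T = 6787749 (T = -3 + 6787752 = 6787749)
b/T = 51737/6787749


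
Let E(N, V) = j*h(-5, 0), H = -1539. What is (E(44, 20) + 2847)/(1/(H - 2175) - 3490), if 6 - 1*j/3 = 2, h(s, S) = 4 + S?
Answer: -10752030/12961861 ≈ -0.82951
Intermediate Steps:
j = 12 (j = 18 - 3*2 = 18 - 6 = 12)
E(N, V) = 48 (E(N, V) = 12*(4 + 0) = 12*4 = 48)
(E(44, 20) + 2847)/(1/(H - 2175) - 3490) = (48 + 2847)/(1/(-1539 - 2175) - 3490) = 2895/(1/(-3714) - 3490) = 2895/(-1/3714 - 3490) = 2895/(-12961861/3714) = 2895*(-3714/12961861) = -10752030/12961861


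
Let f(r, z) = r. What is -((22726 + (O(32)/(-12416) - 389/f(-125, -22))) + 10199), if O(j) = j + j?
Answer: -798506591/24250 ≈ -32928.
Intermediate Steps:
O(j) = 2*j
-((22726 + (O(32)/(-12416) - 389/f(-125, -22))) + 10199) = -((22726 + ((2*32)/(-12416) - 389/(-125))) + 10199) = -((22726 + (64*(-1/12416) - 389*(-1/125))) + 10199) = -((22726 + (-1/194 + 389/125)) + 10199) = -((22726 + 75341/24250) + 10199) = -(551180841/24250 + 10199) = -1*798506591/24250 = -798506591/24250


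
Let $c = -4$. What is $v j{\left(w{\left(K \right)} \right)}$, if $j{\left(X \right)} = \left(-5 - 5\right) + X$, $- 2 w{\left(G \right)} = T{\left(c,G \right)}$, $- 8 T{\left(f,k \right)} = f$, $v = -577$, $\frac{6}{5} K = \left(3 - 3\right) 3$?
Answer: $\frac{23657}{4} \approx 5914.3$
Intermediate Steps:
$K = 0$ ($K = \frac{5 \left(3 - 3\right) 3}{6} = \frac{5 \cdot 0 \cdot 3}{6} = \frac{5}{6} \cdot 0 = 0$)
$T{\left(f,k \right)} = - \frac{f}{8}$
$w{\left(G \right)} = - \frac{1}{4}$ ($w{\left(G \right)} = - \frac{\left(- \frac{1}{8}\right) \left(-4\right)}{2} = \left(- \frac{1}{2}\right) \frac{1}{2} = - \frac{1}{4}$)
$j{\left(X \right)} = -10 + X$
$v j{\left(w{\left(K \right)} \right)} = - 577 \left(-10 - \frac{1}{4}\right) = \left(-577\right) \left(- \frac{41}{4}\right) = \frac{23657}{4}$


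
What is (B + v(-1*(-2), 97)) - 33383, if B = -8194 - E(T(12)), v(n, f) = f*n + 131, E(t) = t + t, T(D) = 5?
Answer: -41262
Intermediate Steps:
E(t) = 2*t
v(n, f) = 131 + f*n
B = -8204 (B = -8194 - 2*5 = -8194 - 1*10 = -8194 - 10 = -8204)
(B + v(-1*(-2), 97)) - 33383 = (-8204 + (131 + 97*(-1*(-2)))) - 33383 = (-8204 + (131 + 97*2)) - 33383 = (-8204 + (131 + 194)) - 33383 = (-8204 + 325) - 33383 = -7879 - 33383 = -41262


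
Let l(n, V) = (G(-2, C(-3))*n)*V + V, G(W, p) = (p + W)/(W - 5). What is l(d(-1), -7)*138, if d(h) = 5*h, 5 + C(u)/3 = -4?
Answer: 19044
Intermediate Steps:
C(u) = -27 (C(u) = -15 + 3*(-4) = -15 - 12 = -27)
G(W, p) = (W + p)/(-5 + W)
l(n, V) = V + 29*V*n/7 (l(n, V) = (((-2 - 27)/(-5 - 2))*n)*V + V = ((-29/(-7))*n)*V + V = ((-1/7*(-29))*n)*V + V = (29*n/7)*V + V = 29*V*n/7 + V = V + 29*V*n/7)
l(d(-1), -7)*138 = ((1/7)*(-7)*(7 + 29*(5*(-1))))*138 = ((1/7)*(-7)*(7 + 29*(-5)))*138 = ((1/7)*(-7)*(7 - 145))*138 = ((1/7)*(-7)*(-138))*138 = 138*138 = 19044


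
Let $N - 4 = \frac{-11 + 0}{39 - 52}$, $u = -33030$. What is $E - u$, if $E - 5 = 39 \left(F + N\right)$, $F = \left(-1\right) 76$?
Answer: $30260$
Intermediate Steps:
$N = \frac{63}{13}$ ($N = 4 + \frac{-11 + 0}{39 - 52} = 4 - \frac{11}{-13} = 4 - - \frac{11}{13} = 4 + \frac{11}{13} = \frac{63}{13} \approx 4.8462$)
$F = -76$
$E = -2770$ ($E = 5 + 39 \left(-76 + \frac{63}{13}\right) = 5 + 39 \left(- \frac{925}{13}\right) = 5 - 2775 = -2770$)
$E - u = -2770 - -33030 = -2770 + 33030 = 30260$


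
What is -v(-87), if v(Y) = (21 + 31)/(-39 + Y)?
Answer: 26/63 ≈ 0.41270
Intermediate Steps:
v(Y) = 52/(-39 + Y)
-v(-87) = -52/(-39 - 87) = -52/(-126) = -52*(-1)/126 = -1*(-26/63) = 26/63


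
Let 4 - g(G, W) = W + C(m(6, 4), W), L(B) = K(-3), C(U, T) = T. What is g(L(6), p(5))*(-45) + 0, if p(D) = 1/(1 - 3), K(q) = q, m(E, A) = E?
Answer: -225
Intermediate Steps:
p(D) = -1/2 (p(D) = 1/(-2) = -1/2)
L(B) = -3
g(G, W) = 4 - 2*W (g(G, W) = 4 - (W + W) = 4 - 2*W)
g(L(6), p(5))*(-45) + 0 = (4 - 2*(-1/2))*(-45) + 0 = (4 + 1)*(-45) + 0 = 5*(-45) + 0 = -225 + 0 = -225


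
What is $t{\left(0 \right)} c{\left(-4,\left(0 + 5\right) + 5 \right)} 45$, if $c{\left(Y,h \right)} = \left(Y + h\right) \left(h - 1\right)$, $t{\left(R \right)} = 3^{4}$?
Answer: $196830$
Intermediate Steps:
$t{\left(R \right)} = 81$
$c{\left(Y,h \right)} = \left(-1 + h\right) \left(Y + h\right)$ ($c{\left(Y,h \right)} = \left(Y + h\right) \left(-1 + h\right) = \left(-1 + h\right) \left(Y + h\right)$)
$t{\left(0 \right)} c{\left(-4,\left(0 + 5\right) + 5 \right)} 45 = 81 \left(\left(\left(0 + 5\right) + 5\right)^{2} - -4 - \left(\left(0 + 5\right) + 5\right) - 4 \left(\left(0 + 5\right) + 5\right)\right) 45 = 81 \left(\left(5 + 5\right)^{2} + 4 - \left(5 + 5\right) - 4 \left(5 + 5\right)\right) 45 = 81 \left(10^{2} + 4 - 10 - 40\right) 45 = 81 \left(100 + 4 - 10 - 40\right) 45 = 81 \cdot 54 \cdot 45 = 4374 \cdot 45 = 196830$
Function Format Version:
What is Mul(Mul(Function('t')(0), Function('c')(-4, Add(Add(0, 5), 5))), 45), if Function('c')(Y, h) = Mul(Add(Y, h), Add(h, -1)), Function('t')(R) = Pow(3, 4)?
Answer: 196830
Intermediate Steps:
Function('t')(R) = 81
Function('c')(Y, h) = Mul(Add(-1, h), Add(Y, h)) (Function('c')(Y, h) = Mul(Add(Y, h), Add(-1, h)) = Mul(Add(-1, h), Add(Y, h)))
Mul(Mul(Function('t')(0), Function('c')(-4, Add(Add(0, 5), 5))), 45) = Mul(Mul(81, Add(Pow(Add(Add(0, 5), 5), 2), Mul(-1, -4), Mul(-1, Add(Add(0, 5), 5)), Mul(-4, Add(Add(0, 5), 5)))), 45) = Mul(Mul(81, Add(Pow(Add(5, 5), 2), 4, Mul(-1, Add(5, 5)), Mul(-4, Add(5, 5)))), 45) = Mul(Mul(81, Add(Pow(10, 2), 4, Mul(-1, 10), Mul(-4, 10))), 45) = Mul(Mul(81, Add(100, 4, -10, -40)), 45) = Mul(Mul(81, 54), 45) = Mul(4374, 45) = 196830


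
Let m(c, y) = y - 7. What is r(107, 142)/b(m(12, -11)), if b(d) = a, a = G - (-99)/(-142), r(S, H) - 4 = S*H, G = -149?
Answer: -2158116/21257 ≈ -101.52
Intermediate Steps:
r(S, H) = 4 + H*S (r(S, H) = 4 + S*H = 4 + H*S)
m(c, y) = -7 + y
a = -21257/142 (a = -149 - (-99)/(-142) = -149 - (-99)*(-1)/142 = -149 - 1*99/142 = -149 - 99/142 = -21257/142 ≈ -149.70)
b(d) = -21257/142
r(107, 142)/b(m(12, -11)) = (4 + 142*107)/(-21257/142) = (4 + 15194)*(-142/21257) = 15198*(-142/21257) = -2158116/21257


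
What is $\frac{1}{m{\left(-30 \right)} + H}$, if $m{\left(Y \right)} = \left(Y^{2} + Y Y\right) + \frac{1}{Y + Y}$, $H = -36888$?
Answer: $- \frac{60}{2105281} \approx -2.85 \cdot 10^{-5}$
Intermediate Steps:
$m{\left(Y \right)} = \frac{1}{2 Y} + 2 Y^{2}$ ($m{\left(Y \right)} = \left(Y^{2} + Y^{2}\right) + \frac{1}{2 Y} = 2 Y^{2} + \frac{1}{2 Y} = \frac{1}{2 Y} + 2 Y^{2}$)
$\frac{1}{m{\left(-30 \right)} + H} = \frac{1}{\frac{1 + 4 \left(-30\right)^{3}}{2 \left(-30\right)} - 36888} = \frac{1}{\frac{1}{2} \left(- \frac{1}{30}\right) \left(1 + 4 \left(-27000\right)\right) - 36888} = \frac{1}{\frac{1}{2} \left(- \frac{1}{30}\right) \left(1 - 108000\right) - 36888} = \frac{1}{\frac{1}{2} \left(- \frac{1}{30}\right) \left(-107999\right) - 36888} = \frac{1}{\frac{107999}{60} - 36888} = \frac{1}{- \frac{2105281}{60}} = - \frac{60}{2105281}$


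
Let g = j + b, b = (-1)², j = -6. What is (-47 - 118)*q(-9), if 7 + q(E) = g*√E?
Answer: 1155 + 2475*I ≈ 1155.0 + 2475.0*I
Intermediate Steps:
b = 1
g = -5 (g = -6 + 1 = -5)
q(E) = -7 - 5*√E
(-47 - 118)*q(-9) = (-47 - 118)*(-7 - 15*I) = -165*(-7 - 15*I) = 1155 + 2475*I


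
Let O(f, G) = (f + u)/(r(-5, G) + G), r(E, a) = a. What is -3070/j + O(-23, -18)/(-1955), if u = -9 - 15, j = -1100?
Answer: 2160149/774180 ≈ 2.7902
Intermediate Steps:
u = -24
O(f, G) = (-24 + f)/(2*G) (O(f, G) = (f - 24)/(G + G) = (-24 + f)/((2*G)) = (-24 + f)*(1/(2*G)) = (-24 + f)/(2*G))
-3070/j + O(-23, -18)/(-1955) = -3070/(-1100) + ((1/2)*(-24 - 23)/(-18))/(-1955) = -3070*(-1/1100) + ((1/2)*(-1/18)*(-47))*(-1/1955) = 307/110 + (47/36)*(-1/1955) = 307/110 - 47/70380 = 2160149/774180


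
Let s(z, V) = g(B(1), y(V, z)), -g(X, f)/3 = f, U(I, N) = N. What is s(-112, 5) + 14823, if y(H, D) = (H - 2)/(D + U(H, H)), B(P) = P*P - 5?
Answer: 1586070/107 ≈ 14823.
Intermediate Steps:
B(P) = -5 + P² (B(P) = P² - 5 = -5 + P²)
y(H, D) = (-2 + H)/(D + H) (y(H, D) = (H - 2)/(D + H) = (-2 + H)/(D + H))
g(X, f) = -3*f
s(z, V) = -3*(-2 + V)/(V + z) (s(z, V) = -3*(-2 + V)/(z + V) = -3*(-2 + V)/(V + z))
s(-112, 5) + 14823 = 3*(2 - 1*5)/(5 - 112) + 14823 = 3*(2 - 5)/(-107) + 14823 = 3*(-1/107)*(-3) + 14823 = 9/107 + 14823 = 1586070/107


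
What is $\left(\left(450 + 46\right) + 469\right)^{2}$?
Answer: $931225$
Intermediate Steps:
$\left(\left(450 + 46\right) + 469\right)^{2} = \left(496 + 469\right)^{2} = 965^{2} = 931225$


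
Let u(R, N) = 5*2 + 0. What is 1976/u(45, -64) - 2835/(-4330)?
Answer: 858443/4330 ≈ 198.25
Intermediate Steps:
u(R, N) = 10 (u(R, N) = 10 + 0 = 10)
1976/u(45, -64) - 2835/(-4330) = 1976/10 - 2835/(-4330) = 1976*(1/10) - 2835*(-1/4330) = 988/5 + 567/866 = 858443/4330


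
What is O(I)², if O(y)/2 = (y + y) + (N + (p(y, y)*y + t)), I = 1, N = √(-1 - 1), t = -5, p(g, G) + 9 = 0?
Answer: 568 - 96*I*√2 ≈ 568.0 - 135.76*I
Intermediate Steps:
p(g, G) = -9 (p(g, G) = -9 + 0 = -9)
N = I*√2 (N = √(-2) = I*√2 ≈ 1.4142*I)
O(y) = -10 - 14*y + 2*I*√2 (O(y) = 2*((y + y) + (I*√2 + (-9*y - 5))) = 2*(2*y + (I*√2 + (-5 - 9*y))) = 2*(2*y + (-5 - 9*y + I*√2)) = 2*(-5 - 7*y + I*√2) = -10 - 14*y + 2*I*√2)
O(I)² = (-10 - 14*1 + 2*I*√2)² = (-10 - 14 + 2*I*√2)² = (-24 + 2*I*√2)²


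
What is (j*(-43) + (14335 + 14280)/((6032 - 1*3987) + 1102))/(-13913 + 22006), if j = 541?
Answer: -73180046/25468671 ≈ -2.8733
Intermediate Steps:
(j*(-43) + (14335 + 14280)/((6032 - 1*3987) + 1102))/(-13913 + 22006) = (541*(-43) + (14335 + 14280)/((6032 - 1*3987) + 1102))/(-13913 + 22006) = (-23263 + 28615/((6032 - 3987) + 1102))/8093 = (-23263 + 28615/(2045 + 1102))*(1/8093) = (-23263 + 28615/3147)*(1/8093) = -73180046/3147*1/8093 = -73180046/25468671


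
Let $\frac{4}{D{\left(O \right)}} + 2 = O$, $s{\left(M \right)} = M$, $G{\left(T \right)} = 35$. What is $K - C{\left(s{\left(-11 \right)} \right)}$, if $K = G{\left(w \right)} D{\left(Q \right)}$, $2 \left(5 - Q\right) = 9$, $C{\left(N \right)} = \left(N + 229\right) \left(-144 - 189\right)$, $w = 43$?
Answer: $\frac{217502}{3} \approx 72501.0$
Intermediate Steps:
$C{\left(N \right)} = -76257 - 333 N$ ($C{\left(N \right)} = \left(229 + N\right) \left(-333\right) = -76257 - 333 N$)
$Q = \frac{1}{2}$ ($Q = 5 - \frac{9}{2} = \frac{1}{2} \approx 0.5$)
$D{\left(O \right)} = \frac{4}{-2 + O}$
$K = - \frac{280}{3}$ ($K = 35 \frac{4}{-2 + \frac{1}{2}} = 35 \frac{4}{- \frac{3}{2}} = 35 \cdot 4 \left(- \frac{2}{3}\right) = 35 \left(- \frac{8}{3}\right) = - \frac{280}{3} \approx -93.333$)
$K - C{\left(s{\left(-11 \right)} \right)} = - \frac{280}{3} - \left(-76257 - -3663\right) = - \frac{280}{3} - \left(-76257 + 3663\right) = - \frac{280}{3} - -72594 = - \frac{280}{3} + 72594 = \frac{217502}{3}$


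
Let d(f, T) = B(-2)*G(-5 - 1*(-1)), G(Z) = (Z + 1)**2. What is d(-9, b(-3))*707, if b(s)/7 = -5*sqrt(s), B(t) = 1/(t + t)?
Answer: -6363/4 ≈ -1590.8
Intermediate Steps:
B(t) = 1/(2*t)
G(Z) = (1 + Z)**2
b(s) = -35*sqrt(s) (b(s) = 7*(-5*sqrt(s)) = -35*sqrt(s))
d(f, T) = -9/4 (d(f, T) = ((1/2)/(-2))*(1 + (-5 - 1*(-1)))**2 = ((1/2)*(-1/2))*(1 + (-5 + 1))**2 = -(1 - 4)**2/4 = -1/4*(-3)**2 = -1/4*9 = -9/4)
d(-9, b(-3))*707 = -9/4*707 = -6363/4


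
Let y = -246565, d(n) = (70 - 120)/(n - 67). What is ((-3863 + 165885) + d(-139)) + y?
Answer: -8707904/103 ≈ -84543.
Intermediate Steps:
d(n) = -50/(-67 + n)
((-3863 + 165885) + d(-139)) + y = ((-3863 + 165885) - 50/(-67 - 139)) - 246565 = (162022 - 50/(-206)) - 246565 = (162022 - 50*(-1/206)) - 246565 = (162022 + 25/103) - 246565 = 16688291/103 - 246565 = -8707904/103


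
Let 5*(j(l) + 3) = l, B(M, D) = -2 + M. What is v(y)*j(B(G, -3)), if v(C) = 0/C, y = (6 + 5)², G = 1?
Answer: 0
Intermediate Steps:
j(l) = -3 + l/5
y = 121 (y = 11² = 121)
v(C) = 0
v(y)*j(B(G, -3)) = 0*(-3 + (-2 + 1)/5) = 0*(-3 + (⅕)*(-1)) = 0*(-3 - ⅕) = 0*(-16/5) = 0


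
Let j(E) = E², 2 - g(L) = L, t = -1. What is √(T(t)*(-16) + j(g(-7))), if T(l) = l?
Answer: √97 ≈ 9.8489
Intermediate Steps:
g(L) = 2 - L
√(T(t)*(-16) + j(g(-7))) = √(-1*(-16) + (2 - 1*(-7))²) = √(16 + (2 + 7)²) = √(16 + 9²) = √(16 + 81) = √97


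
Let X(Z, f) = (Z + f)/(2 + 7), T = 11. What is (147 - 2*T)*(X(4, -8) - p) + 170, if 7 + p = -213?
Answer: 248530/9 ≈ 27614.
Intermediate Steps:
p = -220 (p = -7 - 213 = -220)
X(Z, f) = Z/9 + f/9 (X(Z, f) = (Z + f)/9 = (Z + f)*(⅑) = Z/9 + f/9)
(147 - 2*T)*(X(4, -8) - p) + 170 = (147 - 2*11)*(((⅑)*4 + (⅑)*(-8)) - 1*(-220)) + 170 = (147 - 22)*((4/9 - 8/9) + 220) + 170 = 125*(-4/9 + 220) + 170 = 125*(1976/9) + 170 = 247000/9 + 170 = 248530/9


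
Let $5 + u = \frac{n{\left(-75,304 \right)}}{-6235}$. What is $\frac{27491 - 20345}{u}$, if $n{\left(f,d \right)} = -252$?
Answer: $- \frac{44555310}{30923} \approx -1440.8$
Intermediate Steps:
$u = - \frac{30923}{6235}$ ($u = -5 - \frac{252}{-6235} = -5 - - \frac{252}{6235} = -5 + \frac{252}{6235} = - \frac{30923}{6235} \approx -4.9596$)
$\frac{27491 - 20345}{u} = \frac{27491 - 20345}{- \frac{30923}{6235}} = \left(27491 - 20345\right) \left(- \frac{6235}{30923}\right) = 7146 \left(- \frac{6235}{30923}\right) = - \frac{44555310}{30923}$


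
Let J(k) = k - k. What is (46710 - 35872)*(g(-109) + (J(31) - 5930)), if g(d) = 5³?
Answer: -62914590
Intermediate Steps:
J(k) = 0
g(d) = 125
(46710 - 35872)*(g(-109) + (J(31) - 5930)) = (46710 - 35872)*(125 + (0 - 5930)) = 10838*(125 - 5930) = 10838*(-5805) = -62914590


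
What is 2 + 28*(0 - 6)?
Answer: -166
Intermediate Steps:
2 + 28*(0 - 6) = 2 + 28*(-6) = 2 - 168 = -166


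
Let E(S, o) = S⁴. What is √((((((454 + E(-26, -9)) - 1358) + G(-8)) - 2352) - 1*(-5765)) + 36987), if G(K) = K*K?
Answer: 2*√124134 ≈ 704.65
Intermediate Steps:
G(K) = K²
√((((((454 + E(-26, -9)) - 1358) + G(-8)) - 2352) - 1*(-5765)) + 36987) = √((((((454 + (-26)⁴) - 1358) + (-8)²) - 2352) - 1*(-5765)) + 36987) = √((((((454 + 456976) - 1358) + 64) - 2352) + 5765) + 36987) = √(((((457430 - 1358) + 64) - 2352) + 5765) + 36987) = √((((456072 + 64) - 2352) + 5765) + 36987) = √(((456136 - 2352) + 5765) + 36987) = √((453784 + 5765) + 36987) = √(459549 + 36987) = √496536 = 2*√124134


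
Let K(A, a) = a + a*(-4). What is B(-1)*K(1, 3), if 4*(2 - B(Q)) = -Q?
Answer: -63/4 ≈ -15.750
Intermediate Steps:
K(A, a) = -3*a (K(A, a) = a - 4*a = -3*a)
B(Q) = 2 + Q/4 (B(Q) = 2 - (-1)*Q/4 = 2 + Q/4)
B(-1)*K(1, 3) = (2 + (¼)*(-1))*(-3*3) = (2 - ¼)*(-9) = (7/4)*(-9) = -63/4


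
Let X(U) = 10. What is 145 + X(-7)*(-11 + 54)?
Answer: 575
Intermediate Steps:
145 + X(-7)*(-11 + 54) = 145 + 10*(-11 + 54) = 145 + 10*43 = 145 + 430 = 575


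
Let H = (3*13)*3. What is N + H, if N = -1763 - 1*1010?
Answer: -2656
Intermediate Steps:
H = 117 (H = 39*3 = 117)
N = -2773 (N = -1763 - 1010 = -2773)
N + H = -2773 + 117 = -2656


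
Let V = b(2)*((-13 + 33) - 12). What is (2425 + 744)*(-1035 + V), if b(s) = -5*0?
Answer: -3279915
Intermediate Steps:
b(s) = 0
V = 0 (V = 0*((-13 + 33) - 12) = 0*(20 - 12) = 0*8 = 0)
(2425 + 744)*(-1035 + V) = (2425 + 744)*(-1035 + 0) = 3169*(-1035) = -3279915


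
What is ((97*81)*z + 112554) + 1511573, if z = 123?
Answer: 2590538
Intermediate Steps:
((97*81)*z + 112554) + 1511573 = ((97*81)*123 + 112554) + 1511573 = (7857*123 + 112554) + 1511573 = (966411 + 112554) + 1511573 = 1078965 + 1511573 = 2590538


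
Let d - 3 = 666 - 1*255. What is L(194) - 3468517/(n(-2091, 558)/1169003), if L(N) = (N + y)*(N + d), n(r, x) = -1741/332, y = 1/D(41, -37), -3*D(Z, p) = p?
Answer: 49808025669010052/64417 ≈ 7.7321e+11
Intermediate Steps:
D(Z, p) = -p/3
y = 3/37 (y = 1/(-⅓*(-37)) = 1/(37/3) = 3/37 ≈ 0.081081)
n(r, x) = -1741/332 (n(r, x) = -1741*1/332 = -1741/332)
d = 414 (d = 3 + (666 - 1*255) = 3 + (666 - 255) = 3 + 411 = 414)
L(N) = (414 + N)*(3/37 + N) (L(N) = (N + 3/37)*(N + 414) = (3/37 + N)*(414 + N) = (414 + N)*(3/37 + N))
L(194) - 3468517/(n(-2091, 558)/1169003) = (1242/37 + 194² + (15321/37)*194) - 3468517/((-1741/332/1169003)) = (1242/37 + 37636 + 2972274/37) - 3468517/((-1741/332*1/1169003)) = 4366048/37 - 3468517/(-1741/388108996) = 4366048/37 - 3468517*(-388108996)/1741 = 4366048/37 - 1*(-1346162650478932/1741) = 4366048/37 + 1346162650478932/1741 = 49808025669010052/64417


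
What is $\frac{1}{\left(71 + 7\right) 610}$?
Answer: $\frac{1}{47580} \approx 2.1017 \cdot 10^{-5}$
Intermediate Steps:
$\frac{1}{\left(71 + 7\right) 610} = \frac{1}{78 \cdot 610} = \frac{1}{47580}$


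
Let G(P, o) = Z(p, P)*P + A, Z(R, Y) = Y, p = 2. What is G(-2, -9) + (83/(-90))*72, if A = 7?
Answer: -277/5 ≈ -55.400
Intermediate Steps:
G(P, o) = 7 + P**2 (G(P, o) = P*P + 7 = P**2 + 7 = 7 + P**2)
G(-2, -9) + (83/(-90))*72 = (7 + (-2)**2) + (83/(-90))*72 = (7 + 4) + (83*(-1/90))*72 = 11 - 83/90*72 = 11 - 332/5 = -277/5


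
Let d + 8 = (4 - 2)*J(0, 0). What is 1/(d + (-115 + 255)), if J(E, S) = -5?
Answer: 1/122 ≈ 0.0081967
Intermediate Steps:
d = -18 (d = -8 + (4 - 2)*(-5) = -8 + 2*(-5) = -8 - 10 = -18)
1/(d + (-115 + 255)) = 1/(-18 + (-115 + 255)) = 1/(-18 + 140) = 1/122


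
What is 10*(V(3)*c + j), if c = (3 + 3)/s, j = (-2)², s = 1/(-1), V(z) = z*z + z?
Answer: -680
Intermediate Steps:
V(z) = z + z² (V(z) = z² + z = z + z²)
s = -1 (s = 1*(-1) = -1)
j = 4
c = -6 (c = (3 + 3)/(-1) = 6*(-1) = -6)
10*(V(3)*c + j) = 10*((3*(1 + 3))*(-6) + 4) = 10*((3*4)*(-6) + 4) = 10*(12*(-6) + 4) = 10*(-72 + 4) = 10*(-68) = -680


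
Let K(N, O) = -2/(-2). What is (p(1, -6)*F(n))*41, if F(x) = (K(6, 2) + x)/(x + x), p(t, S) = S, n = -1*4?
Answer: -369/4 ≈ -92.250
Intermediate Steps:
n = -4
K(N, O) = 1 (K(N, O) = -2*(-½) = 1)
F(x) = (1 + x)/(2*x) (F(x) = (1 + x)/(x + x) = (1 + x)/((2*x)) = (1 + x)*(1/(2*x)) = (1 + x)/(2*x))
(p(1, -6)*F(n))*41 = -3*(1 - 4)/(-4)*41 = -3*(-1)*(-3)/4*41 = -6*3/8*41 = -9/4*41 = -369/4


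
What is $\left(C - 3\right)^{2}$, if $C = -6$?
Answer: $81$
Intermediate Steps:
$\left(C - 3\right)^{2} = \left(-6 - 3\right)^{2} = \left(-9\right)^{2} = 81$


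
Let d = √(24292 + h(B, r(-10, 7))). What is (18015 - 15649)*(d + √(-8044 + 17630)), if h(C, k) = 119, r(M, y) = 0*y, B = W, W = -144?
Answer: 2366*√9586 + 2366*√24411 ≈ 6.0132e+5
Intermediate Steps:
B = -144
r(M, y) = 0
d = √24411 (d = √(24292 + 119) = √24411 ≈ 156.24)
(18015 - 15649)*(d + √(-8044 + 17630)) = (18015 - 15649)*(√24411 + √(-8044 + 17630)) = 2366*(√24411 + √9586) = 2366*(√9586 + √24411) = 2366*√9586 + 2366*√24411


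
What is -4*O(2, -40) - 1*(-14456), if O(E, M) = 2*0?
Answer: 14456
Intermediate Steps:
O(E, M) = 0
-4*O(2, -40) - 1*(-14456) = -4*0 - 1*(-14456) = 0 + 14456 = 14456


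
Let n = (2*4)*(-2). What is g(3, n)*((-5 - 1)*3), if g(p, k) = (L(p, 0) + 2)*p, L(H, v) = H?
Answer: -270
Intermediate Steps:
n = -16 (n = 8*(-2) = -16)
g(p, k) = p*(2 + p) (g(p, k) = (p + 2)*p = (2 + p)*p = p*(2 + p))
g(3, n)*((-5 - 1)*3) = (3*(2 + 3))*((-5 - 1)*3) = (3*5)*(-6*3) = 15*(-18) = -270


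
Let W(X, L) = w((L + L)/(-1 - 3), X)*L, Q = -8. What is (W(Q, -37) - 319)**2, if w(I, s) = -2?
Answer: 60025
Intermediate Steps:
W(X, L) = -2*L
(W(Q, -37) - 319)**2 = (-2*(-37) - 319)**2 = (74 - 319)**2 = (-245)**2 = 60025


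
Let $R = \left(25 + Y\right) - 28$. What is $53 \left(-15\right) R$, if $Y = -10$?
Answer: $10335$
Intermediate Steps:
$R = -13$ ($R = \left(25 - 10\right) - 28 = 15 - 28 = -13$)
$53 \left(-15\right) R = 53 \left(-15\right) \left(-13\right) = \left(-795\right) \left(-13\right) = 10335$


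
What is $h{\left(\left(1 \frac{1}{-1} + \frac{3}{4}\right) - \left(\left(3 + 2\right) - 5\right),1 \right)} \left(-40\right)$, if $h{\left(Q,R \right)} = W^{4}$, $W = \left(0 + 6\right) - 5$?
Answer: $-40$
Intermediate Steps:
$W = 1$ ($W = 6 - 5 = 1$)
$h{\left(Q,R \right)} = 1$ ($h{\left(Q,R \right)} = 1^{4} = 1$)
$h{\left(\left(1 \frac{1}{-1} + \frac{3}{4}\right) - \left(\left(3 + 2\right) - 5\right),1 \right)} \left(-40\right) = 1 \left(-40\right) = -40$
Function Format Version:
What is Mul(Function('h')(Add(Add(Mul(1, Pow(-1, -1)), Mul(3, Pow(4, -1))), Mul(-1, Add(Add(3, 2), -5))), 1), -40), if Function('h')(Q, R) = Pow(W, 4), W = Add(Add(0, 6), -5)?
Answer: -40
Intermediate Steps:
W = 1 (W = Add(6, -5) = 1)
Function('h')(Q, R) = 1 (Function('h')(Q, R) = Pow(1, 4) = 1)
Mul(Function('h')(Add(Add(Mul(1, Pow(-1, -1)), Mul(3, Pow(4, -1))), Mul(-1, Add(Add(3, 2), -5))), 1), -40) = Mul(1, -40) = -40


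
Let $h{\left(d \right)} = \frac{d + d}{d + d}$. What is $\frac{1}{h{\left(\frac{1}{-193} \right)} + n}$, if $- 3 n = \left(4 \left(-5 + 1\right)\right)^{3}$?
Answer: $\frac{3}{4099} \approx 0.00073189$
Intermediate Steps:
$h{\left(d \right)} = 1$ ($h{\left(d \right)} = \frac{2 d}{2 d} = 2 d \frac{1}{2 d} = 1$)
$n = \frac{4096}{3}$ ($n = - \frac{\left(4 \left(-5 + 1\right)\right)^{3}}{3} = - \frac{\left(4 \left(-4\right)\right)^{3}}{3} = - \frac{\left(-16\right)^{3}}{3} = \left(- \frac{1}{3}\right) \left(-4096\right) = \frac{4096}{3} \approx 1365.3$)
$\frac{1}{h{\left(\frac{1}{-193} \right)} + n} = \frac{1}{1 + \frac{4096}{3}} = \frac{1}{\frac{4099}{3}} = \frac{3}{4099}$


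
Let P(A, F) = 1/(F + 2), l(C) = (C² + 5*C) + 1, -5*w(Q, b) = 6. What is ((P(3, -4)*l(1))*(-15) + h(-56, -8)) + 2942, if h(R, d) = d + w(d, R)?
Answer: 29853/10 ≈ 2985.3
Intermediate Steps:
w(Q, b) = -6/5 (w(Q, b) = -⅕*6 = -6/5)
l(C) = 1 + C² + 5*C
h(R, d) = -6/5 + d (h(R, d) = d - 6/5 = -6/5 + d)
P(A, F) = 1/(2 + F)
((P(3, -4)*l(1))*(-15) + h(-56, -8)) + 2942 = (((1 + 1² + 5*1)/(2 - 4))*(-15) + (-6/5 - 8)) + 2942 = (((1 + 1 + 5)/(-2))*(-15) - 46/5) + 2942 = (-½*7*(-15) - 46/5) + 2942 = (-7/2*(-15) - 46/5) + 2942 = (105/2 - 46/5) + 2942 = 433/10 + 2942 = 29853/10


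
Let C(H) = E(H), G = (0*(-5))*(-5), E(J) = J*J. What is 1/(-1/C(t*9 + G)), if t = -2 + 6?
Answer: -1296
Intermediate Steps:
E(J) = J²
G = 0 (G = 0*(-5) = 0)
t = 4
C(H) = H²
1/(-1/C(t*9 + G)) = 1/(-1/((4*9 + 0)²)) = 1/(-1/((36 + 0)²)) = 1/(-1/(36²)) = 1/(-1/1296) = -1296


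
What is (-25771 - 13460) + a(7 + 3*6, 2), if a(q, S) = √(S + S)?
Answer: -39229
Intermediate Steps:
a(q, S) = √2*√S (a(q, S) = √(2*S) = √2*√S)
(-25771 - 13460) + a(7 + 3*6, 2) = (-25771 - 13460) + √2*√2 = -39231 + 2 = -39229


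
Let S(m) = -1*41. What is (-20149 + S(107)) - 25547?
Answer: -45737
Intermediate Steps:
S(m) = -41
(-20149 + S(107)) - 25547 = (-20149 - 41) - 25547 = -20190 - 25547 = -45737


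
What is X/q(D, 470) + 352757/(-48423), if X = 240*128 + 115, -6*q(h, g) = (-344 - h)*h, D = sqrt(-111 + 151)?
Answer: -2816026739/318235956 + 265181*sqrt(10)/9858 ≈ 76.217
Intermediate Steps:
D = 2*sqrt(10) (D = sqrt(40) = 2*sqrt(10) ≈ 6.3246)
q(h, g) = -h*(-344 - h)/6 (q(h, g) = -(-344 - h)*h/6 = -h*(-344 - h)/6)
X = 30835 (X = 30720 + 115 = 30835)
X/q(D, 470) + 352757/(-48423) = 30835/(((2*sqrt(10))*(344 + 2*sqrt(10))/6)) + 352757/(-48423) = 30835/((sqrt(10)*(344 + 2*sqrt(10))/3)) + 352757*(-1/48423) = 30835*(3*sqrt(10)/(10*(344 + 2*sqrt(10)))) - 352757/48423 = 18501*sqrt(10)/(2*(344 + 2*sqrt(10))) - 352757/48423 = -352757/48423 + 18501*sqrt(10)/(2*(344 + 2*sqrt(10)))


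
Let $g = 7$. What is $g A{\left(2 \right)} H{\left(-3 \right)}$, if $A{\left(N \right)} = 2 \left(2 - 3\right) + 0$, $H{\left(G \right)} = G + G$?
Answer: $84$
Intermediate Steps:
$H{\left(G \right)} = 2 G$
$A{\left(N \right)} = -2$ ($A{\left(N \right)} = 2 \left(2 - 3\right) + 0 = 2 \left(-1\right) + 0 = -2 + 0 = -2$)
$g A{\left(2 \right)} H{\left(-3 \right)} = 7 \left(-2\right) 2 \left(-3\right) = \left(-14\right) \left(-6\right) = 84$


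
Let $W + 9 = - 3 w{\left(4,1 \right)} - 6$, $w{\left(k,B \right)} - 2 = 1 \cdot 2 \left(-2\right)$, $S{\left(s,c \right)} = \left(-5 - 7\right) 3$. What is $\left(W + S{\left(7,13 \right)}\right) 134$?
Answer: $-6030$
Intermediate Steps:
$S{\left(s,c \right)} = -36$ ($S{\left(s,c \right)} = \left(-5 - 7\right) 3 = \left(-12\right) 3 = -36$)
$w{\left(k,B \right)} = -2$ ($w{\left(k,B \right)} = 2 + 1 \cdot 2 \left(-2\right) = 2 + 2 \left(-2\right) = 2 - 4 = -2$)
$W = -9$ ($W = -9 - 0 = -9 + \left(6 - 6\right) = -9 + 0 = -9$)
$\left(W + S{\left(7,13 \right)}\right) 134 = \left(-9 - 36\right) 134 = \left(-45\right) 134 = -6030$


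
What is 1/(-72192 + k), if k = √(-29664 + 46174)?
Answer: -36096/2605834177 - √16510/5211668354 ≈ -1.3877e-5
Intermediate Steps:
k = √16510 ≈ 128.49
1/(-72192 + k) = 1/(-72192 + √16510)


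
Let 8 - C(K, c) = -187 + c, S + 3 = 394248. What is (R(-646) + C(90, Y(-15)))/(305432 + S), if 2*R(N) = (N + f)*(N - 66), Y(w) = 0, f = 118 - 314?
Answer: 299947/699677 ≈ 0.42869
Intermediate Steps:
S = 394245 (S = -3 + 394248 = 394245)
f = -196
R(N) = (-196 + N)*(-66 + N)/2 (R(N) = ((N - 196)*(N - 66))/2 = ((-196 + N)*(-66 + N))/2 = (-196 + N)*(-66 + N)/2)
C(K, c) = 195 - c (C(K, c) = 8 - (-187 + c) = 8 + (187 - c) = 195 - c)
(R(-646) + C(90, Y(-15)))/(305432 + S) = ((6468 + (½)*(-646)² - 131*(-646)) + (195 - 1*0))/(305432 + 394245) = ((6468 + (½)*417316 + 84626) + (195 + 0))/699677 = ((6468 + 208658 + 84626) + 195)*(1/699677) = (299752 + 195)*(1/699677) = 299947*(1/699677) = 299947/699677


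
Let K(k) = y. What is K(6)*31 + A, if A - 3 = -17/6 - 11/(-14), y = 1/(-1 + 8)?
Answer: 113/21 ≈ 5.3810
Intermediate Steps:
y = ⅐ (y = 1/7 = ⅐ ≈ 0.14286)
K(k) = ⅐
A = 20/21 (A = 3 + (-17/6 - 11/(-14)) = 3 + (-17*⅙ - 11*(-1/14)) = 3 + (-17/6 + 11/14) = 3 - 43/21 = 20/21 ≈ 0.95238)
K(6)*31 + A = (⅐)*31 + 20/21 = 31/7 + 20/21 = 113/21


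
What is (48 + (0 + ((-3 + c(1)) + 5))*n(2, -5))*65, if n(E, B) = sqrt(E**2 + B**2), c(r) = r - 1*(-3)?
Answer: 3120 + 390*sqrt(29) ≈ 5220.2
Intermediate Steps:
c(r) = 3 + r (c(r) = r + 3 = 3 + r)
n(E, B) = sqrt(B**2 + E**2)
(48 + (0 + ((-3 + c(1)) + 5))*n(2, -5))*65 = (48 + (0 + ((-3 + (3 + 1)) + 5))*sqrt((-5)**2 + 2**2))*65 = (48 + (0 + ((-3 + 4) + 5))*sqrt(25 + 4))*65 = (48 + (0 + (1 + 5))*sqrt(29))*65 = (48 + (0 + 6)*sqrt(29))*65 = (48 + 6*sqrt(29))*65 = 3120 + 390*sqrt(29)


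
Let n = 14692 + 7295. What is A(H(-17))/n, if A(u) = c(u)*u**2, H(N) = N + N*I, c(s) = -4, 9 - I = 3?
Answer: -8092/3141 ≈ -2.5762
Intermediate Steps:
I = 6 (I = 9 - 1*3 = 9 - 3 = 6)
H(N) = 7*N (H(N) = N + N*6 = N + 6*N = 7*N)
n = 21987
A(u) = -4*u**2
A(H(-17))/n = -4*(7*(-17))**2/21987 = -4*(-119)**2*(1/21987) = -4*14161*(1/21987) = -56644*1/21987 = -8092/3141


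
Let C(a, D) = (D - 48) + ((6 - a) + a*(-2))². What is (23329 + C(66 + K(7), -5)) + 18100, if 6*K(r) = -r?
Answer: 307633/4 ≈ 76908.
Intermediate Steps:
K(r) = -r/6 (K(r) = (-r)/6 = -r/6)
C(a, D) = -48 + D + (6 - 3*a)² (C(a, D) = (-48 + D) + ((6 - a) - 2*a)² = (-48 + D) + (6 - 3*a)² = -48 + D + (6 - 3*a)²)
(23329 + C(66 + K(7), -5)) + 18100 = (23329 + (-48 - 5 + 9*(-2 + (66 - ⅙*7))²)) + 18100 = (23329 + (-48 - 5 + 9*(-2 + (66 - 7/6))²)) + 18100 = (23329 + (-48 - 5 + 9*(-2 + 389/6)²)) + 18100 = (23329 + (-48 - 5 + 9*(377/6)²)) + 18100 = (23329 + (-48 - 5 + 9*(142129/36))) + 18100 = (23329 + (-48 - 5 + 142129/4)) + 18100 = (23329 + 141917/4) + 18100 = 235233/4 + 18100 = 307633/4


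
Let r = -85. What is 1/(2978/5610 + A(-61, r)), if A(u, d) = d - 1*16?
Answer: -2805/281816 ≈ -0.0099533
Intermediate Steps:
A(u, d) = -16 + d (A(u, d) = d - 16 = -16 + d)
1/(2978/5610 + A(-61, r)) = 1/(2978/5610 + (-16 - 85)) = 1/(2978*(1/5610) - 101) = 1/(1489/2805 - 101) = 1/(-281816/2805) = -2805/281816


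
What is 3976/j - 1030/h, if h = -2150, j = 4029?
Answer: 1269827/866235 ≈ 1.4659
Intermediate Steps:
3976/j - 1030/h = 3976/4029 - 1030/(-2150) = 3976*(1/4029) - 1030*(-1/2150) = 3976/4029 + 103/215 = 1269827/866235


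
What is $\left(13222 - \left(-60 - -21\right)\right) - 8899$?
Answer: $4362$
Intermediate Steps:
$\left(13222 - \left(-60 - -21\right)\right) - 8899 = \left(13222 - \left(-60 + 21\right)\right) - 8899 = \left(13222 - -39\right) - 8899 = \left(13222 + 39\right) - 8899 = 13261 - 8899 = 4362$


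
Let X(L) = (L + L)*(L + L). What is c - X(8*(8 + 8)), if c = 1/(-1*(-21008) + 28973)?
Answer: -3275554815/49981 ≈ -65536.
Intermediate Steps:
X(L) = 4*L² (X(L) = (2*L)*(2*L) = 4*L²)
c = 1/49981 (c = 1/(21008 + 28973) = 1/49981 ≈ 2.0008e-5)
c - X(8*(8 + 8)) = 1/49981 - 4*(8*(8 + 8))² = 1/49981 - 4*(8*16)² = 1/49981 - 4*128² = 1/49981 - 4*16384 = 1/49981 - 1*65536 = 1/49981 - 65536 = -3275554815/49981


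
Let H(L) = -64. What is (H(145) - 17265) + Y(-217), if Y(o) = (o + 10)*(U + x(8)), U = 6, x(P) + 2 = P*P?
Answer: -31405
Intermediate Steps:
x(P) = -2 + P**2 (x(P) = -2 + P*P = -2 + P**2)
Y(o) = 680 + 68*o (Y(o) = (o + 10)*(6 + (-2 + 8**2)) = (10 + o)*(6 + (-2 + 64)) = (10 + o)*(6 + 62) = (10 + o)*68 = 680 + 68*o)
(H(145) - 17265) + Y(-217) = (-64 - 17265) + (680 + 68*(-217)) = -17329 + (680 - 14756) = -17329 - 14076 = -31405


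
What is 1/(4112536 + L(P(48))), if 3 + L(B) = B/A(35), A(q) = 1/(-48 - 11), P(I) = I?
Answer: 1/4109701 ≈ 2.4333e-7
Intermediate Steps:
A(q) = -1/59 (A(q) = 1/(-59) = -1/59)
L(B) = -3 - 59*B (L(B) = -3 + B/(-1/59) = -3 + B*(-59) = -3 - 59*B)
1/(4112536 + L(P(48))) = 1/(4112536 + (-3 - 59*48)) = 1/(4112536 + (-3 - 2832)) = 1/(4112536 - 2835) = 1/4109701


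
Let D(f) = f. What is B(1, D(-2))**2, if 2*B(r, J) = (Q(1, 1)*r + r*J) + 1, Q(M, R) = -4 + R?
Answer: 4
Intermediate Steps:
B(r, J) = 1/2 - 3*r/2 + J*r/2 (B(r, J) = (((-4 + 1)*r + r*J) + 1)/2 = ((-3*r + J*r) + 1)/2 = (1 - 3*r + J*r)/2 = 1/2 - 3*r/2 + J*r/2)
B(1, D(-2))**2 = (1/2 - 3/2*1 + (1/2)*(-2)*1)**2 = (1/2 - 3/2 - 1)**2 = (-2)**2 = 4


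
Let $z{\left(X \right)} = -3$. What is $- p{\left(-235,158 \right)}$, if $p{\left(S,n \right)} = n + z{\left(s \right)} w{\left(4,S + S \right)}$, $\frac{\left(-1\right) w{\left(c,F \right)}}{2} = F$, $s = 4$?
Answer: $2662$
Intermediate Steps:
$w{\left(c,F \right)} = - 2 F$
$p{\left(S,n \right)} = n + 12 S$ ($p{\left(S,n \right)} = n - 3 \left(- 2 \left(S + S\right)\right) = n - 3 \left(- 2 \cdot 2 S\right) = n - 3 \left(- 4 S\right) = n + 12 S$)
$- p{\left(-235,158 \right)} = - (158 + 12 \left(-235\right)) = - (158 - 2820) = \left(-1\right) \left(-2662\right) = 2662$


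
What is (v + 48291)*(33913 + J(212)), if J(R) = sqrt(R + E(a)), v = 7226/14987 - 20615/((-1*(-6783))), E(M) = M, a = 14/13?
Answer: 1251682830678104/764337 + 36908643608*sqrt(36010)/9936381 ≈ 1.6383e+9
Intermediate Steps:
a = 14/13 (a = 14*(1/13) = 14/13 ≈ 1.0769)
v = -1954459/764337 (v = 7226*(1/14987) - 20615/6783 = 7226/14987 - 20615*1/6783 = 7226/14987 - 155/51 = -1954459/764337 ≈ -2.5571)
J(R) = sqrt(14/13 + R) (J(R) = sqrt(R + 14/13) = sqrt(14/13 + R))
(v + 48291)*(33913 + J(212)) = (-1954459/764337 + 48291)*(33913 + sqrt(182 + 169*212)/13) = 36908643608*(33913 + sqrt(182 + 35828)/13)/764337 = 36908643608*(33913 + sqrt(36010)/13)/764337 = 1251682830678104/764337 + 36908643608*sqrt(36010)/9936381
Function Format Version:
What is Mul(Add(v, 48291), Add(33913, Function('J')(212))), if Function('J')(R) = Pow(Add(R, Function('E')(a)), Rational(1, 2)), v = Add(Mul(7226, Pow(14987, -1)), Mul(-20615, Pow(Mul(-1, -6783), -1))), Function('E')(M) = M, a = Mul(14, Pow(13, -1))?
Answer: Add(Rational(1251682830678104, 764337), Mul(Rational(36908643608, 9936381), Pow(36010, Rational(1, 2)))) ≈ 1.6383e+9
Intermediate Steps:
a = Rational(14, 13) (a = Mul(14, Rational(1, 13)) = Rational(14, 13) ≈ 1.0769)
v = Rational(-1954459, 764337) (v = Add(Mul(7226, Rational(1, 14987)), Mul(-20615, Pow(6783, -1))) = Add(Rational(7226, 14987), Mul(-20615, Rational(1, 6783))) = Add(Rational(7226, 14987), Rational(-155, 51)) = Rational(-1954459, 764337) ≈ -2.5571)
Function('J')(R) = Pow(Add(Rational(14, 13), R), Rational(1, 2)) (Function('J')(R) = Pow(Add(R, Rational(14, 13)), Rational(1, 2)) = Pow(Add(Rational(14, 13), R), Rational(1, 2)))
Mul(Add(v, 48291), Add(33913, Function('J')(212))) = Mul(Add(Rational(-1954459, 764337), 48291), Add(33913, Mul(Rational(1, 13), Pow(Add(182, Mul(169, 212)), Rational(1, 2))))) = Mul(Rational(36908643608, 764337), Add(33913, Mul(Rational(1, 13), Pow(Add(182, 35828), Rational(1, 2))))) = Mul(Rational(36908643608, 764337), Add(33913, Mul(Rational(1, 13), Pow(36010, Rational(1, 2))))) = Add(Rational(1251682830678104, 764337), Mul(Rational(36908643608, 9936381), Pow(36010, Rational(1, 2))))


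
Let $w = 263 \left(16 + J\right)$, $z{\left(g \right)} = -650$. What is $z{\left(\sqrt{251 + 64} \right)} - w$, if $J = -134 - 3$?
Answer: $31173$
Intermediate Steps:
$J = -137$
$w = -31823$ ($w = 263 \left(16 - 137\right) = 263 \left(-121\right) = -31823$)
$z{\left(\sqrt{251 + 64} \right)} - w = -650 - -31823 = -650 + 31823 = 31173$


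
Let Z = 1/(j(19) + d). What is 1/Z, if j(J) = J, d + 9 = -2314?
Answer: -2304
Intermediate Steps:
d = -2323 (d = -9 - 2314 = -2323)
Z = -1/2304 (Z = 1/(19 - 2323) = 1/(-2304) = -1/2304 ≈ -0.00043403)
1/Z = 1/(-1/2304) = -2304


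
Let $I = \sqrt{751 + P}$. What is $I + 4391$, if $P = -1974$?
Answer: $4391 + i \sqrt{1223} \approx 4391.0 + 34.971 i$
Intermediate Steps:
$I = i \sqrt{1223}$ ($I = \sqrt{751 - 1974} = \sqrt{-1223} = i \sqrt{1223} \approx 34.971 i$)
$I + 4391 = i \sqrt{1223} + 4391 = 4391 + i \sqrt{1223}$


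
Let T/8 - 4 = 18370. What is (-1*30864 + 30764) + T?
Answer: 146892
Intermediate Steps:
T = 146992 (T = 32 + 8*18370 = 32 + 146960 = 146992)
(-1*30864 + 30764) + T = (-1*30864 + 30764) + 146992 = (-30864 + 30764) + 146992 = -100 + 146992 = 146892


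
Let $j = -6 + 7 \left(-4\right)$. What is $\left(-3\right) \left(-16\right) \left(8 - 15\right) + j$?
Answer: $-370$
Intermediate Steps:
$j = -34$ ($j = -6 - 28 = -34$)
$\left(-3\right) \left(-16\right) \left(8 - 15\right) + j = \left(-3\right) \left(-16\right) \left(8 - 15\right) - 34 = 48 \left(8 - 15\right) - 34 = 48 \left(-7\right) - 34 = -336 - 34 = -370$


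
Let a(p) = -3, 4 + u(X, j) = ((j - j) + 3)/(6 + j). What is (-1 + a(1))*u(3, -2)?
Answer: 13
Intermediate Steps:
u(X, j) = -4 + 3/(6 + j) (u(X, j) = -4 + ((j - j) + 3)/(6 + j) = -4 + (0 + 3)/(6 + j) = -4 + 3/(6 + j))
(-1 + a(1))*u(3, -2) = (-1 - 3)*((-21 - 4*(-2))/(6 - 2)) = -4*(-21 + 8)/4 = -(-13) = -4*(-13/4) = 13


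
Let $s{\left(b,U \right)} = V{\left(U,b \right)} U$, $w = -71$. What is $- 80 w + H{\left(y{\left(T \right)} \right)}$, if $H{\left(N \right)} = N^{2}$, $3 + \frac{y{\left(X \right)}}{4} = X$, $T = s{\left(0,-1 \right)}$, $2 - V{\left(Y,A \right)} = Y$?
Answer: $6256$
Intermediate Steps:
$V{\left(Y,A \right)} = 2 - Y$
$s{\left(b,U \right)} = U \left(2 - U\right)$ ($s{\left(b,U \right)} = \left(2 - U\right) U = U \left(2 - U\right)$)
$T = -3$ ($T = - (2 - -1) = - (2 + 1) = \left(-1\right) 3 = -3$)
$y{\left(X \right)} = -12 + 4 X$
$- 80 w + H{\left(y{\left(T \right)} \right)} = \left(-80\right) \left(-71\right) + \left(-12 + 4 \left(-3\right)\right)^{2} = 5680 + \left(-12 - 12\right)^{2} = 5680 + \left(-24\right)^{2} = 5680 + 576 = 6256$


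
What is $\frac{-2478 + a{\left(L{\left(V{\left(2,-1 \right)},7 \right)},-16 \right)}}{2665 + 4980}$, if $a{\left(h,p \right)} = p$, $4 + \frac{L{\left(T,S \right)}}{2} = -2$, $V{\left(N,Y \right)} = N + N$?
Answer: $- \frac{2494}{7645} \approx -0.32623$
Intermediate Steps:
$V{\left(N,Y \right)} = 2 N$
$L{\left(T,S \right)} = -12$ ($L{\left(T,S \right)} = -8 + 2 \left(-2\right) = -8 - 4 = -12$)
$\frac{-2478 + a{\left(L{\left(V{\left(2,-1 \right)},7 \right)},-16 \right)}}{2665 + 4980} = \frac{-2478 - 16}{2665 + 4980} = - \frac{2494}{7645}$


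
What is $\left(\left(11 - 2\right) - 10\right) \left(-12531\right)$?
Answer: $12531$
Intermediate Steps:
$\left(\left(11 - 2\right) - 10\right) \left(-12531\right) = \left(9 - 10\right) \left(-12531\right) = \left(-1\right) \left(-12531\right) = 12531$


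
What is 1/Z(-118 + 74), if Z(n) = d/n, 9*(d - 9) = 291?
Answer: -33/31 ≈ -1.0645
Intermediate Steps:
d = 124/3 (d = 9 + (⅑)*291 = 9 + 97/3 = 124/3 ≈ 41.333)
Z(n) = 124/(3*n)
1/Z(-118 + 74) = 1/(124/(3*(-118 + 74))) = 1/((124/3)/(-44)) = 1/((124/3)*(-1/44)) = 1/(-31/33) = -33/31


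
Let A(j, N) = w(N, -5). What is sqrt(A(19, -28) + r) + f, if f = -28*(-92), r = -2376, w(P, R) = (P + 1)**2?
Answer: 2576 + 3*I*sqrt(183) ≈ 2576.0 + 40.583*I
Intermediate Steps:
w(P, R) = (1 + P)**2
A(j, N) = (1 + N)**2
f = 2576
sqrt(A(19, -28) + r) + f = sqrt((1 - 28)**2 - 2376) + 2576 = sqrt((-27)**2 - 2376) + 2576 = sqrt(729 - 2376) + 2576 = sqrt(-1647) + 2576 = 3*I*sqrt(183) + 2576 = 2576 + 3*I*sqrt(183)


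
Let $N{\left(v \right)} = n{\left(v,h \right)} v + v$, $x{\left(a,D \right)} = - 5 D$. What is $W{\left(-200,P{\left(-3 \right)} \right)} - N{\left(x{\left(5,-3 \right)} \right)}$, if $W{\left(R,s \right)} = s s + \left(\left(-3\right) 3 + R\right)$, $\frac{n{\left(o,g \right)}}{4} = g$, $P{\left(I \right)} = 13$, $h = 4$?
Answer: $-295$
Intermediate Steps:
$n{\left(o,g \right)} = 4 g$
$N{\left(v \right)} = 17 v$ ($N{\left(v \right)} = 4 \cdot 4 v + v = 16 v + v = 17 v$)
$W{\left(R,s \right)} = -9 + R + s^{2}$ ($W{\left(R,s \right)} = s^{2} + \left(-9 + R\right) = -9 + R + s^{2}$)
$W{\left(-200,P{\left(-3 \right)} \right)} - N{\left(x{\left(5,-3 \right)} \right)} = \left(-9 - 200 + 13^{2}\right) - 17 \left(\left(-5\right) \left(-3\right)\right) = \left(-9 - 200 + 169\right) - 17 \cdot 15 = -40 - 255 = -295$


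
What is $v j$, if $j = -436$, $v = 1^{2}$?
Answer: $-436$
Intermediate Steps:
$v = 1$
$v j = 1 \left(-436\right) = -436$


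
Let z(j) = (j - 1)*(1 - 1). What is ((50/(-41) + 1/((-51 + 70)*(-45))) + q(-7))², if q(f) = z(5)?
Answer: 1831069681/1228853025 ≈ 1.4901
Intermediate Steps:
z(j) = 0 (z(j) = (-1 + j)*0 = 0)
q(f) = 0
((50/(-41) + 1/((-51 + 70)*(-45))) + q(-7))² = ((50/(-41) + 1/((-51 + 70)*(-45))) + 0)² = ((50*(-1/41) - 1/45/19) + 0)² = ((-50/41 + (1/19)*(-1/45)) + 0)² = ((-50/41 - 1/855) + 0)² = (-42791/35055 + 0)² = (-42791/35055)² = 1831069681/1228853025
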